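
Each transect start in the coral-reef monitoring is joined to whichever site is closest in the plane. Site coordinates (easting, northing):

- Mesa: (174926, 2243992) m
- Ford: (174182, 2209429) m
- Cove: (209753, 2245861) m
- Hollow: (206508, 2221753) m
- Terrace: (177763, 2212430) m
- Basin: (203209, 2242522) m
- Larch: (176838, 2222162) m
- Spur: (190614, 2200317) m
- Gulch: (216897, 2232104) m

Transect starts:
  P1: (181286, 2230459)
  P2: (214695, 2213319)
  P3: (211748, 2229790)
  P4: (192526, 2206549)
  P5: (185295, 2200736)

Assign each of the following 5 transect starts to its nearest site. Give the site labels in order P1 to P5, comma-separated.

Larch, Hollow, Gulch, Spur, Spur

P1 → Larch (d²=88624913.00)
P2 → Hollow (d²=138159325.00)
P3 → Gulch (d²=31866797.00)
P4 → Spur (d²=42493568.00)
P5 → Spur (d²=28467322.00)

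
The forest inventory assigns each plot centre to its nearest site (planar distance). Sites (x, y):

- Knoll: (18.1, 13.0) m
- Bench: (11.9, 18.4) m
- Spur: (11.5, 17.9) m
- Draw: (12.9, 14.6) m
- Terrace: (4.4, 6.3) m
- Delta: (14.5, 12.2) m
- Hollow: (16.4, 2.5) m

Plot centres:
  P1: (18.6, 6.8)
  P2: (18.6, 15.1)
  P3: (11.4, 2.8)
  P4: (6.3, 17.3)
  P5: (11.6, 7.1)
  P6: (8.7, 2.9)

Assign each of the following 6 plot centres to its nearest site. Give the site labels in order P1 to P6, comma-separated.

P1 → Hollow (d²=23.33)
P2 → Knoll (d²=4.66)
P3 → Hollow (d²=25.09)
P4 → Spur (d²=27.40)
P5 → Delta (d²=34.42)
P6 → Terrace (d²=30.05)

Hollow, Knoll, Hollow, Spur, Delta, Terrace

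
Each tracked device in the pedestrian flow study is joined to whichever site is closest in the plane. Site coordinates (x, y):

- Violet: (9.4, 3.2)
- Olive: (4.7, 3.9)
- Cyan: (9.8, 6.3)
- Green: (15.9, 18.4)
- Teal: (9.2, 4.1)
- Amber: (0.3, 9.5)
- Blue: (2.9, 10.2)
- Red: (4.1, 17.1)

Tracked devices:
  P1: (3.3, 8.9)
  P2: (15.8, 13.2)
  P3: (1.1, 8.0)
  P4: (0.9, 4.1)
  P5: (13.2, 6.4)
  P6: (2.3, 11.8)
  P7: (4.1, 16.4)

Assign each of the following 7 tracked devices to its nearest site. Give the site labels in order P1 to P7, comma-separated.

P1 → Blue (d²=1.85)
P2 → Green (d²=27.05)
P3 → Amber (d²=2.89)
P4 → Olive (d²=14.48)
P5 → Cyan (d²=11.57)
P6 → Blue (d²=2.92)
P7 → Red (d²=0.49)

Blue, Green, Amber, Olive, Cyan, Blue, Red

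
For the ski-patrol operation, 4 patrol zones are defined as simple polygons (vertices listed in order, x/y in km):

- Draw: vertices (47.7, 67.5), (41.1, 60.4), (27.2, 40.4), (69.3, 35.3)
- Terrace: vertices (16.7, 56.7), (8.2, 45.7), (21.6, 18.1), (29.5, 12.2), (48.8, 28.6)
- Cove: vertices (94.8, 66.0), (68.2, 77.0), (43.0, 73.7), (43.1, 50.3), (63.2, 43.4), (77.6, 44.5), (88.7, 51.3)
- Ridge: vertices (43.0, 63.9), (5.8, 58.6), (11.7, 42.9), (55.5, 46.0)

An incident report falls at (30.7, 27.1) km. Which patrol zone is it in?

Cast a ray rightward from (30.7, 27.1). For each polygon, the edges (by vertex number in listed order) whose endpoints lie on opposite sides of y = 27.1, where each meets that height, and whether that is right or left of the point:
Draw: no edge straddles that height → 0 crossings.
Terrace: 2–3 at x≈17.23 (left), 4–5 at x≈47.03 (right) → 1 crossing.
Cove: no edge straddles that height → 0 crossings.
Ridge: no edge straddles that height → 0 crossings.
Only Terrace has an odd count, so the point is inside Terrace.

Terrace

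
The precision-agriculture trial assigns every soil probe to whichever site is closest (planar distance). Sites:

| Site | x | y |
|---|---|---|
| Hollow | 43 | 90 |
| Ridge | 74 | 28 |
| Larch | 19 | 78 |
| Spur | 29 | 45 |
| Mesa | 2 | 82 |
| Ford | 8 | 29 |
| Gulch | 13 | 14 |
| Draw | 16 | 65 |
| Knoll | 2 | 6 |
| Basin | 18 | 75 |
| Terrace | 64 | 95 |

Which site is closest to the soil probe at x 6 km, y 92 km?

Mesa

Squared distances to each site:
Hollow: 1373.000; Ridge: 8720.000; Larch: 365.000; Spur: 2738.000; Mesa: 116.000; Ford: 3973.000; Gulch: 6133.000; Draw: 829.000; Knoll: 7412.000; Basin: 433.000; Terrace: 3373.000.
Minimum at Mesa.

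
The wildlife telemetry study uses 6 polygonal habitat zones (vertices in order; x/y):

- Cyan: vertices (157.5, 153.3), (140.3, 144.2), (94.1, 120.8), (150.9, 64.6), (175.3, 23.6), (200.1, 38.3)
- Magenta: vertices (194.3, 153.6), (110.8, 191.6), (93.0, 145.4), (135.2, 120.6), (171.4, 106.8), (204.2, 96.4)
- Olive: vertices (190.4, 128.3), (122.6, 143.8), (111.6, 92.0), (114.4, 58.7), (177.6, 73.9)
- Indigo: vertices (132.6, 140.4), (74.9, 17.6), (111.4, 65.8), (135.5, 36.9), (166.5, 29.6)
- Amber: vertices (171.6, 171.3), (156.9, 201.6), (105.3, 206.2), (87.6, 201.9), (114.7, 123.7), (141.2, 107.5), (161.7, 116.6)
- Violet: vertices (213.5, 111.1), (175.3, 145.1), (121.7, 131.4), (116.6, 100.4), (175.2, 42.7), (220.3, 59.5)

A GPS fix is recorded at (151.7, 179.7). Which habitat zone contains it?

Amber

Cast a ray rightward from (151.7, 179.7). For each polygon, the edges (by vertex number in listed order) whose endpoints lie on opposite sides of y = 179.7, where each meets that height, and whether that is right or left of the point:
Cyan: no edge straddles that height → 0 crossings.
Magenta: 1–2 at x≈136.95 (left), 2–3 at x≈106.22 (left) → 0 crossings.
Olive: no edge straddles that height → 0 crossings.
Indigo: no edge straddles that height → 0 crossings.
Amber: 1–2 at x≈167.52 (right), 4–5 at x≈95.29 (left) → 1 crossing.
Violet: no edge straddles that height → 0 crossings.
Only Amber has an odd count, so the point is inside Amber.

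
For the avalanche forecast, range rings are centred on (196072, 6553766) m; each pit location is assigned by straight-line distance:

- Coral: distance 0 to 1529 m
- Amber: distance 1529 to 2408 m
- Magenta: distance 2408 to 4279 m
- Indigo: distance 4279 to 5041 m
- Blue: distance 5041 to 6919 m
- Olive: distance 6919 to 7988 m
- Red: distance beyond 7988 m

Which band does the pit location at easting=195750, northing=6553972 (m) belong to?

Distance = √((195750−196072)² + (6553972−6553766)²) = √(103684.000 + 42436.000) = 382.256 m.
0 ≤ 382.256 < 1529 → Coral.

Coral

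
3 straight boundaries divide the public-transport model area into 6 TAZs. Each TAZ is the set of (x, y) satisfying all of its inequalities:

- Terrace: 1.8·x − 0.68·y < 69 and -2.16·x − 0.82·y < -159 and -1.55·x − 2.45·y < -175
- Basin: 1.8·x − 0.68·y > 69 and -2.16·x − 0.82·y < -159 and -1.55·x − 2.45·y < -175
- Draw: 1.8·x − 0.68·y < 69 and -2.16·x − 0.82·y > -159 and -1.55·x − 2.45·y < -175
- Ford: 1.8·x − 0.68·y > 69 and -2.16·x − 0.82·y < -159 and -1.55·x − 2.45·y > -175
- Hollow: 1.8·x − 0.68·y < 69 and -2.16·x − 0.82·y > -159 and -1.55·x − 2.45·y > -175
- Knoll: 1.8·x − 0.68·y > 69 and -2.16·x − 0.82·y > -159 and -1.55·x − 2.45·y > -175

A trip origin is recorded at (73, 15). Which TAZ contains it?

Ford

1.8·73 − 0.68·15 = 121.200, which is > 69
-2.16·73 − 0.82·15 = -169.980, which is < -159
-1.55·73 − 2.45·15 = -149.900, which is > -175
This sign pattern matches Ford.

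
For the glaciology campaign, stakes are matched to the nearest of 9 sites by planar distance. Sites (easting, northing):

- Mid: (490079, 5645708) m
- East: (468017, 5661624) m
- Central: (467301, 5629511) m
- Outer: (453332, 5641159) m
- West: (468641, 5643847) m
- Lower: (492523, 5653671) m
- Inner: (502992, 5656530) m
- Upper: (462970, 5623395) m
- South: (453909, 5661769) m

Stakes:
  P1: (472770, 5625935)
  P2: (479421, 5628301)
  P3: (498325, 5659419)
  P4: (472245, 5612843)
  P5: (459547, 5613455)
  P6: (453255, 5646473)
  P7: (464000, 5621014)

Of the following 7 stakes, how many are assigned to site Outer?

1

P1 → Central
P2 → Central
P3 → Inner
P4 → Upper
P5 → Upper
P6 → Outer
P7 → Upper
1 of the 7 goes to Outer.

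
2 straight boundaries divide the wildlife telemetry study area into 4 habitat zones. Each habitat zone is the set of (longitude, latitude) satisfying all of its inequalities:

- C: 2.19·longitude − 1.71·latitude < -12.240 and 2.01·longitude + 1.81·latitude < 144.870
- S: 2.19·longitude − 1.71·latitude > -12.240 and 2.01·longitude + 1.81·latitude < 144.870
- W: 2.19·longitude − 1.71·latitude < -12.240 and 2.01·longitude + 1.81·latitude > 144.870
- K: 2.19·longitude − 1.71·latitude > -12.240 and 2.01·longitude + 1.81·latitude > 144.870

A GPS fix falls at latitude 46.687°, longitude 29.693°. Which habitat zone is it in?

2.19·29.693 − 1.71·46.687 = -14.807, which is < -12.240
2.01·29.693 + 1.81·46.687 = 144.186, which is < 144.870
This sign pattern matches C.

C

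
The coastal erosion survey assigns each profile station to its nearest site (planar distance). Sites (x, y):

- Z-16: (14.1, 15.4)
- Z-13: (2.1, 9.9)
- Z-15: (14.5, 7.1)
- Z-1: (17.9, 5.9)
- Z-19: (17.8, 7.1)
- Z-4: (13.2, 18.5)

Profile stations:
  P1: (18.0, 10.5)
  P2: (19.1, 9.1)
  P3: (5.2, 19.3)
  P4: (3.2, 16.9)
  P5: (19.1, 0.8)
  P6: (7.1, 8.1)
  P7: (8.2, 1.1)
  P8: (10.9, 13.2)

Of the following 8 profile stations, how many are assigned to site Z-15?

P1 → Z-19
P2 → Z-19
P3 → Z-4
P4 → Z-13
P5 → Z-1
P6 → Z-13
P7 → Z-15
P8 → Z-16
1 of the 8 goes to Z-15.

1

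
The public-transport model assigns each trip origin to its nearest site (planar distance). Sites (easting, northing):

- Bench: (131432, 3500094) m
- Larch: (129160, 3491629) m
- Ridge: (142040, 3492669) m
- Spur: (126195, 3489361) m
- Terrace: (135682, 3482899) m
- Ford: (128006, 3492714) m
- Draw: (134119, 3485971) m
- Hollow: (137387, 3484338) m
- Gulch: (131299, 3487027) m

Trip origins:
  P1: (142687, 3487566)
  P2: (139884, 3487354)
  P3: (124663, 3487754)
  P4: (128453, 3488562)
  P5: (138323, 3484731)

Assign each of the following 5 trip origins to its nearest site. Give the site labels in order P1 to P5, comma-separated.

P1 → Ridge (d²=26459218.00)
P2 → Hollow (d²=15331265.00)
P3 → Spur (d²=4929473.00)
P4 → Spur (d²=5736965.00)
P5 → Hollow (d²=1030545.00)

Ridge, Hollow, Spur, Spur, Hollow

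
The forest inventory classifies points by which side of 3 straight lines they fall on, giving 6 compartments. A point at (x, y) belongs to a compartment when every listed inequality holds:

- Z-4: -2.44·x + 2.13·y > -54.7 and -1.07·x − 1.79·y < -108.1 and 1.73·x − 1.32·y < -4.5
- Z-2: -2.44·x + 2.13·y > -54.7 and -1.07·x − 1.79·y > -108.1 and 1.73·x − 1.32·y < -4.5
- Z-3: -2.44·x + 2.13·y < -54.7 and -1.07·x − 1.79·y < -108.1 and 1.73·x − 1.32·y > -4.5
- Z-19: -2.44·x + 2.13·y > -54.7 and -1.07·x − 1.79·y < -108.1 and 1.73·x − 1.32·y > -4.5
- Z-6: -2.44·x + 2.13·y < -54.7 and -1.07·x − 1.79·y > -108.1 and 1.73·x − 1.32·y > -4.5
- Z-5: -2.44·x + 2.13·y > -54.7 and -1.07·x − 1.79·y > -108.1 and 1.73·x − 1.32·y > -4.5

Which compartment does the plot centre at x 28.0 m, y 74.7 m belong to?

Z-4

-2.44·28.0 + 2.13·74.7 = 90.791, which is > -54.7
-1.07·28.0 − 1.79·74.7 = -163.673, which is < -108.1
1.73·28.0 − 1.32·74.7 = -50.164, which is < -4.5
This sign pattern matches Z-4.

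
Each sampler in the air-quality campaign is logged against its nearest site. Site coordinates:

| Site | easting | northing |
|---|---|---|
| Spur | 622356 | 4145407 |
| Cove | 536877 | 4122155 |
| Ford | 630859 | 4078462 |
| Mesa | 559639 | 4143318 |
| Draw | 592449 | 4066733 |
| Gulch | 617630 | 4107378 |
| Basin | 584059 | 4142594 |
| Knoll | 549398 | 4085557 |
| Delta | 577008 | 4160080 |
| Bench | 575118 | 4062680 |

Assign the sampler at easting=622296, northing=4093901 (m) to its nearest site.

Squared distances to each site:
Spur: 2652871636.000; Cove: 8094694077.000; Ford: 311687690.000; Mesa: 6367939538.000; Draw: 1628943633.000; Gulch: 203401085.000; Basin: 3833076418.000; Knoll: 5383740740.000; Delta: 6430662985.000; Bench: 3200514525.000.
Minimum at Gulch.

Gulch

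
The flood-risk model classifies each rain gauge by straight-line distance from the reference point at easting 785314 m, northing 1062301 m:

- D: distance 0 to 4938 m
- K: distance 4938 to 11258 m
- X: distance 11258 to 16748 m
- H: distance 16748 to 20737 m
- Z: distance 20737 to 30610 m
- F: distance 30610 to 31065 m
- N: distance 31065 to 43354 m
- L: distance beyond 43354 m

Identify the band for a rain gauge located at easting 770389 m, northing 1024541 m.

Distance = √((770389−785314)² + (1024541−1062301)²) = √(222755625.000 + 1425817600.000) = 40602.626 m.
31065 ≤ 40602.626 < 43354 → N.

N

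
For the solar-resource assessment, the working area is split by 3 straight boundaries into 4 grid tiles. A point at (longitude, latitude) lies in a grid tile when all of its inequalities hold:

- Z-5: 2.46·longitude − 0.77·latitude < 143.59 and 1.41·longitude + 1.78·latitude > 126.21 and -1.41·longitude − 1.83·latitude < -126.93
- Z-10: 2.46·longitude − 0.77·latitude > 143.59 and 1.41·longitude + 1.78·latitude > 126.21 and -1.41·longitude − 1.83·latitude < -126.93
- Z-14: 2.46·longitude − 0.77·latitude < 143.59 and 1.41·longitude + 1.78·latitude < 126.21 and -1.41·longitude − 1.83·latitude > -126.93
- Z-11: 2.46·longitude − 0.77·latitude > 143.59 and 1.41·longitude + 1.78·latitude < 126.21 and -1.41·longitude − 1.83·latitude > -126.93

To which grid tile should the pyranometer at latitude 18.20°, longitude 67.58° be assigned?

2.46·67.58 − 0.77·18.20 = 152.233, which is > 143.59
1.41·67.58 + 1.78·18.20 = 127.684, which is > 126.21
-1.41·67.58 − 1.83·18.20 = -128.594, which is < -126.93
This sign pattern matches Z-10.

Z-10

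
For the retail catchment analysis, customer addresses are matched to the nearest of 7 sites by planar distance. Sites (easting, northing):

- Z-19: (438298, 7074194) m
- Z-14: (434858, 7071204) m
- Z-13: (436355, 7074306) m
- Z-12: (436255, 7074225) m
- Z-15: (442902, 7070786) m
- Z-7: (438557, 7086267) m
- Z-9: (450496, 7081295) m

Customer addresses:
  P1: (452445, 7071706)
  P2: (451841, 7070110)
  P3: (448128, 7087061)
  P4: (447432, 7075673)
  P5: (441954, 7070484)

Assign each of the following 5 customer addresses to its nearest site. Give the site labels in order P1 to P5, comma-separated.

Z-15, Z-15, Z-9, Z-9, Z-15

P1 → Z-15 (d²=91915249.00)
P2 → Z-15 (d²=80362697.00)
P3 → Z-9 (d²=38854180.00)
P4 → Z-9 (d²=40994980.00)
P5 → Z-15 (d²=989908.00)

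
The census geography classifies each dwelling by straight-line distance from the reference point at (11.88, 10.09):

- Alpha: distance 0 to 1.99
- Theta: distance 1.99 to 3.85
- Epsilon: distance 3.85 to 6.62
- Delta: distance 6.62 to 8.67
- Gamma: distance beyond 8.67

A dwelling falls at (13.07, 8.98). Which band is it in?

Alpha

Distance = √((13.07−11.88)² + (8.98−10.09)²) = √(1.416 + 1.232) = 1.627.
0 ≤ 1.627 < 1.99 → Alpha.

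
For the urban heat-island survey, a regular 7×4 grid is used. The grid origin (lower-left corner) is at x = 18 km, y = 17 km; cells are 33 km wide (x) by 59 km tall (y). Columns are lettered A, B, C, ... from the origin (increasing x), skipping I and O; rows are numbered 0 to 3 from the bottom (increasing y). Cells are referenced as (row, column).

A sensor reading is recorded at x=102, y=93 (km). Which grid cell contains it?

(1, C)

Column index: ⌊(102 − 18) / 33⌋ = ⌊2.545⌋ = 2 → column C
Row offset from origin: ⌊(93 − 17) / 59⌋ = ⌊1.288⌋ = 1 → row 1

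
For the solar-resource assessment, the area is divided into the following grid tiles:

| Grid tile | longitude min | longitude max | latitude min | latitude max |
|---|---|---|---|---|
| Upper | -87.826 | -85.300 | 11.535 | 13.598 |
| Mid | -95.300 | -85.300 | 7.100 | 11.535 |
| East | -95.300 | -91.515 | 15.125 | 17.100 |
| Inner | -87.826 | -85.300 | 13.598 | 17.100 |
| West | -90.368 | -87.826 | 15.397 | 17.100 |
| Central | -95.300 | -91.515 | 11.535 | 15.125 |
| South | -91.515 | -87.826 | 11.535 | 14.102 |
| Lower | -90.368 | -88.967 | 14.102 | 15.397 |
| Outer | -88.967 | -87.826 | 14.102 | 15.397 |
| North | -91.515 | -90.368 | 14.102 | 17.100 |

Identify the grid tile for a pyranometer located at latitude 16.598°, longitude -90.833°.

The point has longitude = -90.833 and latitude = 16.598.
Only North satisfies -91.515 ≤ longitude ≤ -90.368 and 14.102 ≤ latitude ≤ 17.100.

North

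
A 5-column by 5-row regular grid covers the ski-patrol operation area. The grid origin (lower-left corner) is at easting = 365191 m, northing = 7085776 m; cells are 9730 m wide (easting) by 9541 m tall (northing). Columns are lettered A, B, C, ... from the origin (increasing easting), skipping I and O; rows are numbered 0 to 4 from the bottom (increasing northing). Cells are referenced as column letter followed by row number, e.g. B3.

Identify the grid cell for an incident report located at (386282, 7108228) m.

Column index: ⌊(386282 − 365191) / 9730⌋ = ⌊2.168⌋ = 2 → column C
Row offset from origin: ⌊(7108228 − 7085776) / 9541⌋ = ⌊2.353⌋ = 2 → row 2

C2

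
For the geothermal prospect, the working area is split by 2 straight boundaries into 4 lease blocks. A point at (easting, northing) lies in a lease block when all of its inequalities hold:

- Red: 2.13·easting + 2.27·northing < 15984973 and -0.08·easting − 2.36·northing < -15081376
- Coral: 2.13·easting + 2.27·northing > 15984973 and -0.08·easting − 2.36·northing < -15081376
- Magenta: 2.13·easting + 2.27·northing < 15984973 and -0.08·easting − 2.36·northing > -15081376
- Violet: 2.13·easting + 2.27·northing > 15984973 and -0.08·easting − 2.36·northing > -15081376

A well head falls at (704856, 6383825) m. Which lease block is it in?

Coral

2.13·704856 + 2.27·6383825 = 15992626.030, which is > 15984973
-0.08·704856 − 2.36·6383825 = -15122215.480, which is < -15081376
This sign pattern matches Coral.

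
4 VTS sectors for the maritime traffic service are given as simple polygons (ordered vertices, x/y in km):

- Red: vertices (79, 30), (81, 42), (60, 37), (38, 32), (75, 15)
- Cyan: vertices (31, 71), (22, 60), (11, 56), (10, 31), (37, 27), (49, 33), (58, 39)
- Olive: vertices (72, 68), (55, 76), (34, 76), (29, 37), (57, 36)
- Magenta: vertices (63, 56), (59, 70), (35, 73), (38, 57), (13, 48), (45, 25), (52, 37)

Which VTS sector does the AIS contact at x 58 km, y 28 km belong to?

Cast a ray rightward from (58, 28). For each polygon, the edges (by vertex number in listed order) whose endpoints lie on opposite sides of y = 28, where each meets that height, and whether that is right or left of the point:
Red: 4–5 at x≈46.7 (left), 5–1 at x≈78.5 (right) → 1 crossing.
Cyan: 4–5 at x≈30.2 (left), 5–6 at x≈39.0 (left) → 0 crossings.
Olive: no edge straddles that height → 0 crossings.
Magenta: 5–6 at x≈40.8 (left), 6–7 at x≈46.8 (left) → 0 crossings.
Only Red has an odd count, so the point is inside Red.

Red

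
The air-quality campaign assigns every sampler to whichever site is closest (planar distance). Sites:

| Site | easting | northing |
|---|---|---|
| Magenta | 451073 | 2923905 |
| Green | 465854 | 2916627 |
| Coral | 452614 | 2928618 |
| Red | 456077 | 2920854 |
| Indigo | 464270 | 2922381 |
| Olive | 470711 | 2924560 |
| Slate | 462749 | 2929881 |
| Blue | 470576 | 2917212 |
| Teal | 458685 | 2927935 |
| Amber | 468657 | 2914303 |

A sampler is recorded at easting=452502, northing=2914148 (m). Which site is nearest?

Red

Squared distances to each site:
Magenta: 97241090.000; Green: 184421345.000; Coral: 209393444.000; Red: 57751061.000; Indigo: 206268113.000; Olive: 439977425.000; Slate: 352528298.000; Blue: 336057572.000; Teal: 228310858.000; Amber: 261008050.000.
Minimum at Red.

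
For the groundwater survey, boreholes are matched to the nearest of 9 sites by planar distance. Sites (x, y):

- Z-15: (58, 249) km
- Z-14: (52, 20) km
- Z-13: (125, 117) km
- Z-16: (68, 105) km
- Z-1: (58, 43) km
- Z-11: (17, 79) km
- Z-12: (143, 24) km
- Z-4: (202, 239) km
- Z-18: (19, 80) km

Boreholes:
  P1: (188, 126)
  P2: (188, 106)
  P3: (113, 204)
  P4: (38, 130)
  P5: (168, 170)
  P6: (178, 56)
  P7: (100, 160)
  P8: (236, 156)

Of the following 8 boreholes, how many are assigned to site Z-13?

4

P1 → Z-13
P2 → Z-13
P3 → Z-15
P4 → Z-16
P5 → Z-13
P6 → Z-12
P7 → Z-13
P8 → Z-4
4 of the 8 go to Z-13.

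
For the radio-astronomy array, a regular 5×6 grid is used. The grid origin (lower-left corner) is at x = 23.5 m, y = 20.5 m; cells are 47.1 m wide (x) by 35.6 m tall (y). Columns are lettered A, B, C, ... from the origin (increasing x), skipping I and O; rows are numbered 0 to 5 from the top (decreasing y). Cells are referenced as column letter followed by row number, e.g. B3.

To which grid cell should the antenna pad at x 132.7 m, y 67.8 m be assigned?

Column index: ⌊(132.7 − 23.5) / 47.1⌋ = ⌊2.318⌋ = 2 → column C
Row offset from origin: ⌊(67.8 − 20.5) / 35.6⌋ = ⌊1.329⌋ = 1 → row 4 (counted from top)

C4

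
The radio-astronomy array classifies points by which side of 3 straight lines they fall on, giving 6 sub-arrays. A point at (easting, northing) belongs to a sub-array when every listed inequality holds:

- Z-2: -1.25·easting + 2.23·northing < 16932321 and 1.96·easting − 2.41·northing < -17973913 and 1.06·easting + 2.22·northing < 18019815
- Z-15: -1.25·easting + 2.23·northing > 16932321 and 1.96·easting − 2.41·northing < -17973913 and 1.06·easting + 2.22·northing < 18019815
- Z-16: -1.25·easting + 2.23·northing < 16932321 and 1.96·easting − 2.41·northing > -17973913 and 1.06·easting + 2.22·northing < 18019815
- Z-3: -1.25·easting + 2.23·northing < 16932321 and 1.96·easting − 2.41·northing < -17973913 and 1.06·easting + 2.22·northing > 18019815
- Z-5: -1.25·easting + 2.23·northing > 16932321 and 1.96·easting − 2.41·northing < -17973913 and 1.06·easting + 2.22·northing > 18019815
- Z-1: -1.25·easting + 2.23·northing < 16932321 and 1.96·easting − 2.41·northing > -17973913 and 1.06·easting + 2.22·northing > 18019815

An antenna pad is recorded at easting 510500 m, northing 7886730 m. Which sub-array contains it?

Z-5

-1.25·510500 + 2.23·7886730 = 16949282.900, which is > 16932321
1.96·510500 − 2.41·7886730 = -18006439.300, which is < -17973913
1.06·510500 + 2.22·7886730 = 18049670.600, which is > 18019815
This sign pattern matches Z-5.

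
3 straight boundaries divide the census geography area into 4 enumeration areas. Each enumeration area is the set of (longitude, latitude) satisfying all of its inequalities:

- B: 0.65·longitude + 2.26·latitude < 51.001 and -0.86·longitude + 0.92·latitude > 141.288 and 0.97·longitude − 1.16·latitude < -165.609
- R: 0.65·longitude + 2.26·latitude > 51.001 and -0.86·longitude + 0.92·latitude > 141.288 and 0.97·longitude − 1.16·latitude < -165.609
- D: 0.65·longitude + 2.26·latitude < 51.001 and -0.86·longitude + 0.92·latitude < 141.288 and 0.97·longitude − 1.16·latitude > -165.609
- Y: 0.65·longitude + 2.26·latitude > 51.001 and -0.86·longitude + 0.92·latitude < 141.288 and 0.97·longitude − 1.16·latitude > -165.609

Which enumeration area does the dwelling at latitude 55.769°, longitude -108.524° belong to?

R

0.65·-108.524 + 2.26·55.769 = 55.497, which is > 51.001
-0.86·-108.524 + 0.92·55.769 = 144.638, which is > 141.288
0.97·-108.524 − 1.16·55.769 = -169.960, which is < -165.609
This sign pattern matches R.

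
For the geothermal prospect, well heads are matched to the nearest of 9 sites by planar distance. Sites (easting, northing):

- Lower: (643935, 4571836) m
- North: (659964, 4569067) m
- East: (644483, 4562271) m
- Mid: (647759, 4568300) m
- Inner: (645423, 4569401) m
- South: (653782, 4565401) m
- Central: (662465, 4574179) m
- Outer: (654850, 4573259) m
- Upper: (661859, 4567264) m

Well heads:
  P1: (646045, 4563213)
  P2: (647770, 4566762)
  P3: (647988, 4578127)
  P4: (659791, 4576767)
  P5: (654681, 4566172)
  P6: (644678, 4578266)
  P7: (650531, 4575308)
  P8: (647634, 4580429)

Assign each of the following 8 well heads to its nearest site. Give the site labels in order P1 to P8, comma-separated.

P1 → East (d²=3327208.00)
P2 → Mid (d²=2365565.00)
P3 → Lower (d²=56003490.00)
P4 → Central (d²=13848020.00)
P5 → South (d²=1402642.00)
P6 → Lower (d²=41896949.00)
P7 → Outer (d²=22852162.00)
P8 → Lower (d²=87522250.00)

East, Mid, Lower, Central, South, Lower, Outer, Lower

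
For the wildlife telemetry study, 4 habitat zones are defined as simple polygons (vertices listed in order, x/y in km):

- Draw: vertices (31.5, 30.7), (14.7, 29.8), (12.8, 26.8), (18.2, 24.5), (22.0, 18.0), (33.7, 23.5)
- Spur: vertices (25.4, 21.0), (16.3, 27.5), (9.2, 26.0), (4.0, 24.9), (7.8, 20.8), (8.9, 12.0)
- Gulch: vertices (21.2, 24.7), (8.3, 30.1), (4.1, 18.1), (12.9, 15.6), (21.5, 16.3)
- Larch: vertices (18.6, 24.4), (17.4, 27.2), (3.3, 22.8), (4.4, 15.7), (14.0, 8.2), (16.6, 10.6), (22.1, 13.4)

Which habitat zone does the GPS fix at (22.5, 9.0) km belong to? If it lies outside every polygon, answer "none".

Cast a ray rightward from (22.5, 9.0). For each polygon, the edges (by vertex number in listed order) whose endpoints lie on opposite sides of y = 9.0, where each meets that height, and whether that is right or left of the point:
Draw: no edge straddles that height → 0 crossings.
Spur: no edge straddles that height → 0 crossings.
Gulch: no edge straddles that height → 0 crossings.
Larch: 4–5 at x≈12.98 (left), 5–6 at x≈14.87 (left) → 0 crossings.
All counts are even, so the point lies outside every listed polygon.

none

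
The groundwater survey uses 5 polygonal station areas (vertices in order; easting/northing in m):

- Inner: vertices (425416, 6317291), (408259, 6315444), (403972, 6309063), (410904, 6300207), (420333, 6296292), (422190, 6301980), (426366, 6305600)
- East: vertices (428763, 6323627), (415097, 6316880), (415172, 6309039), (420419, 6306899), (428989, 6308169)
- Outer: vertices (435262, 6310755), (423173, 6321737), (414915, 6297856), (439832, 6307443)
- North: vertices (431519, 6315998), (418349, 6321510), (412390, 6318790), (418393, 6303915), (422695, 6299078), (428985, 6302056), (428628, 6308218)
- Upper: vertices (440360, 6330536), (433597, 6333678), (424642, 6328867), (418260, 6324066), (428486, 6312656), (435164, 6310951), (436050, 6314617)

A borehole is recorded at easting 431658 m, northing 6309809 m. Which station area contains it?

Cast a ray rightward from (431658, 6309809). For each polygon, the edges (by vertex number in listed order) whose endpoints lie on opposite sides of northing = 6309809, where each meets that height, and whether that is right or left of the point:
Inner: 2–3 at easting≈404473.2 (left), 7–1 at easting≈426024.0 (left) → 0 crossings.
East: 2–3 at easting≈415164.6 (left), 5–1 at easting≈428965.0 (left) → 0 crossings.
Outer: 2–3 at easting≈419048.3 (left), 4–1 at easting≈436567.3 (right) → 1 crossing.
North: 3–4 at easting≈416014.4 (left), 7–1 at easting≈429219.2 (left) → 0 crossings.
Upper: no edge straddles that height → 0 crossings.
Only Outer has an odd count, so the point is inside Outer.

Outer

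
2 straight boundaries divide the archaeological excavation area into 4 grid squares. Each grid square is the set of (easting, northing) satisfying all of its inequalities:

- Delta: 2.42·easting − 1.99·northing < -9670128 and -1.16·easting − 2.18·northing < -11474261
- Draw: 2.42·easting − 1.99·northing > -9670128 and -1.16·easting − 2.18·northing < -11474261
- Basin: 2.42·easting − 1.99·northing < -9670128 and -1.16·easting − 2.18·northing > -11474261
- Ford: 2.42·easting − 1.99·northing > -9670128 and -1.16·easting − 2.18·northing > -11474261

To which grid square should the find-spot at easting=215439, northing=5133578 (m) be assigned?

Basin

2.42·215439 − 1.99·5133578 = -9694457.840, which is < -9670128
-1.16·215439 − 2.18·5133578 = -11441109.280, which is > -11474261
This sign pattern matches Basin.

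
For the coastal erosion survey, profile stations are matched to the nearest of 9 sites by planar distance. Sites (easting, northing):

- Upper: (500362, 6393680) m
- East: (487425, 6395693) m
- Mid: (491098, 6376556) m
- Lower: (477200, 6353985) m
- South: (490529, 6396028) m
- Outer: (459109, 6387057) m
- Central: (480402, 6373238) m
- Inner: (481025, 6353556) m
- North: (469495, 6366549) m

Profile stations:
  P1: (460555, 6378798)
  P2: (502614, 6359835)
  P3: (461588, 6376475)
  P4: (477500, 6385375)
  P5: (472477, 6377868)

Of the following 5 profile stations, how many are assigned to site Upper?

0

P1 → Outer
P2 → Mid
P3 → Outer
P4 → Central
P5 → Central
0 of the 5 go to Upper.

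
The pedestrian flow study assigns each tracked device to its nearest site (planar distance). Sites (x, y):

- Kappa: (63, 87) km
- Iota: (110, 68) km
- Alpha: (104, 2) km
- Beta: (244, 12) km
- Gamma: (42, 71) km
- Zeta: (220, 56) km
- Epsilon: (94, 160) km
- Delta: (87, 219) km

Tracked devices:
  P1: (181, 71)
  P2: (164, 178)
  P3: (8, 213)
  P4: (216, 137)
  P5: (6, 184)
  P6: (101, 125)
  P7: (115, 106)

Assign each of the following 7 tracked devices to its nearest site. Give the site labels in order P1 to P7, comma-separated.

P1 → Zeta (d²=1746.00)
P2 → Epsilon (d²=5224.00)
P3 → Delta (d²=6277.00)
P4 → Zeta (d²=6577.00)
P5 → Delta (d²=7786.00)
P6 → Epsilon (d²=1274.00)
P7 → Iota (d²=1469.00)

Zeta, Epsilon, Delta, Zeta, Delta, Epsilon, Iota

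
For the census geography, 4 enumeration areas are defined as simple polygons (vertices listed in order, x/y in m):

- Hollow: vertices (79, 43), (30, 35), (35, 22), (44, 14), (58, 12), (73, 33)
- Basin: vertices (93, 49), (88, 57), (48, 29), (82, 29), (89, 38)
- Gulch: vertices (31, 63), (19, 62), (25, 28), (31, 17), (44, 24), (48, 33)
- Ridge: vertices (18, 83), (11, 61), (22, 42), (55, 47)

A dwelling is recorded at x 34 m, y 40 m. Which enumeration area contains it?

Gulch

Cast a ray rightward from (34, 40). For each polygon, the edges (by vertex number in listed order) whose endpoints lie on opposite sides of y = 40, where each meets that height, and whether that is right or left of the point:
Hollow: 1–2 at x≈60.6 (right), 6–1 at x≈77.2 (right) → 2 crossings.
Basin: 2–3 at x≈63.7 (right), 5–1 at x≈89.7 (right) → 2 crossings.
Gulch: 2–3 at x≈22.9 (left), 6–1 at x≈44.0 (right) → 1 crossing.
Ridge: no edge straddles that height → 0 crossings.
Only Gulch has an odd count, so the point is inside Gulch.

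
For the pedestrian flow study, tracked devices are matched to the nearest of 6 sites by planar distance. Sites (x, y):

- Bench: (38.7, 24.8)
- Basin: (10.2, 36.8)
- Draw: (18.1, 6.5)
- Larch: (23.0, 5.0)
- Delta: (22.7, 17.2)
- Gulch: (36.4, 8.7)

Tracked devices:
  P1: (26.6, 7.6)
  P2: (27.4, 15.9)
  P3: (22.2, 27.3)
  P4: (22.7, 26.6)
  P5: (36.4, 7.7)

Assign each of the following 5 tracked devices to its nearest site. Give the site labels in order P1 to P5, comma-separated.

P1 → Larch (d²=19.72)
P2 → Delta (d²=23.78)
P3 → Delta (d²=102.26)
P4 → Delta (d²=88.36)
P5 → Gulch (d²=1.00)

Larch, Delta, Delta, Delta, Gulch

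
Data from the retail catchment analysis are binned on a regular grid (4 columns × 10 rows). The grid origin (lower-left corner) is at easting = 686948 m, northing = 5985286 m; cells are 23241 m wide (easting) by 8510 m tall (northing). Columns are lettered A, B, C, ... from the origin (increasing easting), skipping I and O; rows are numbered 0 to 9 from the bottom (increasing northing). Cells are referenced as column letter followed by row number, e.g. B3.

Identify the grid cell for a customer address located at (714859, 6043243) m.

Column index: ⌊(714859 − 686948) / 23241⌋ = ⌊1.201⌋ = 1 → column B
Row offset from origin: ⌊(6043243 − 5985286) / 8510⌋ = ⌊6.810⌋ = 6 → row 6

B6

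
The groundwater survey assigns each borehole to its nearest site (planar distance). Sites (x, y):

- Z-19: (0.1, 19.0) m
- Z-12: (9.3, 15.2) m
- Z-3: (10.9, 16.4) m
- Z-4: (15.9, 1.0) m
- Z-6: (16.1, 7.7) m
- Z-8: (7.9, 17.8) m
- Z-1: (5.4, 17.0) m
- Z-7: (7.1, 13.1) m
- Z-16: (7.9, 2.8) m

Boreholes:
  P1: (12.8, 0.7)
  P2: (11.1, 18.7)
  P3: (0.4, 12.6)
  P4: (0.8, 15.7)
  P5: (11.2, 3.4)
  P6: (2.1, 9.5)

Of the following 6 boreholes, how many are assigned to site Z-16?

P1 → Z-4
P2 → Z-3
P3 → Z-19
P4 → Z-19
P5 → Z-16
P6 → Z-7
1 of the 6 goes to Z-16.

1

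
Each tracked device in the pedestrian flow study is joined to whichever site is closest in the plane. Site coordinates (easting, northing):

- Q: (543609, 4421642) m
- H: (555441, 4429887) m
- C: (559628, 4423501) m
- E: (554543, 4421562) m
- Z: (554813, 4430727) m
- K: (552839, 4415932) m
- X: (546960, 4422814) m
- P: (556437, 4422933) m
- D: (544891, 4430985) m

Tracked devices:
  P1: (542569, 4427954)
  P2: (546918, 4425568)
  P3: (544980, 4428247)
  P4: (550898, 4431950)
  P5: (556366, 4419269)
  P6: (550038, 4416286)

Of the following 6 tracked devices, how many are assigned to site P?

0

P1 → D
P2 → X
P3 → D
P4 → Z
P5 → E
P6 → K
0 of the 6 go to P.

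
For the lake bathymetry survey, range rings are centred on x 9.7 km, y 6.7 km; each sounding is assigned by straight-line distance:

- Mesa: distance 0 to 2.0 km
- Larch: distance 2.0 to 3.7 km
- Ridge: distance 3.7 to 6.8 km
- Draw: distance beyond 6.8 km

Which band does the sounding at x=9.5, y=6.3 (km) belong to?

Distance = √((9.5−9.7)² + (6.3−6.7)²) = √(0.040 + 0.160) = 0.447 km.
0 ≤ 0.447 < 2.0 → Mesa.

Mesa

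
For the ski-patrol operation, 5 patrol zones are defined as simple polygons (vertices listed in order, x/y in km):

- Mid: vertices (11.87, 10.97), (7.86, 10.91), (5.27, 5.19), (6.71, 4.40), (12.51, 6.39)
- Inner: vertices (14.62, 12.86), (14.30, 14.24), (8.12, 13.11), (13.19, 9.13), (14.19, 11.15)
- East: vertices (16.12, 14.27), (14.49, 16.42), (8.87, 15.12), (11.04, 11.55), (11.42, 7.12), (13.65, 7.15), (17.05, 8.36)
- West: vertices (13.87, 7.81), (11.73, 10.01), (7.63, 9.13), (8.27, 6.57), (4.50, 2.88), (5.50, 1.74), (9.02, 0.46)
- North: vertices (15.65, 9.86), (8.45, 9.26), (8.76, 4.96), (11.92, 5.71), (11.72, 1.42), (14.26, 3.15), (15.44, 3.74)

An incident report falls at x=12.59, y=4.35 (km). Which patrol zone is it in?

North

Cast a ray rightward from (12.59, 4.35). For each polygon, the edges (by vertex number in listed order) whose endpoints lie on opposite sides of y = 4.35, where each meets that height, and whether that is right or left of the point:
Mid: no edge straddles that height → 0 crossings.
Inner: no edge straddles that height → 0 crossings.
East: no edge straddles that height → 0 crossings.
West: 4–5 at x≈6.002 (left), 7–1 at x≈11.587 (left) → 0 crossings.
North: 4–5 at x≈11.857 (left), 7–1 at x≈15.461 (right) → 1 crossing.
Only North has an odd count, so the point is inside North.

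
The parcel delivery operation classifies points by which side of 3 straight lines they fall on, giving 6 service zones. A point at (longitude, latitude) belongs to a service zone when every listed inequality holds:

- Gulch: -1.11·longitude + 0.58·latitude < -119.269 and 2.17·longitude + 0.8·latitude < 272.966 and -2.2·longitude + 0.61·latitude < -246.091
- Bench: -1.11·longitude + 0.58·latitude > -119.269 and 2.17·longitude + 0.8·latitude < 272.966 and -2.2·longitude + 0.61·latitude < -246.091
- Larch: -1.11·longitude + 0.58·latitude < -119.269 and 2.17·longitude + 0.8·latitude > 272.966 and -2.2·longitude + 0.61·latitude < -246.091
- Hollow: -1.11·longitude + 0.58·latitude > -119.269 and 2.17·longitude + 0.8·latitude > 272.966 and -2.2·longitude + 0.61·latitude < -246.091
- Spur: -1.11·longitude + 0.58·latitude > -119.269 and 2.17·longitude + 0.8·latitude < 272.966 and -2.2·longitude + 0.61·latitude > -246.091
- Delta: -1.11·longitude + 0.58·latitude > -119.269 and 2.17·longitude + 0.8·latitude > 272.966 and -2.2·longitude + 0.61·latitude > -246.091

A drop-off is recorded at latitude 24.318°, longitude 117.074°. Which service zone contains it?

Delta

-1.11·117.074 + 0.58·24.318 = -115.848, which is > -119.269
2.17·117.074 + 0.8·24.318 = 273.505, which is > 272.966
-2.2·117.074 + 0.61·24.318 = -242.729, which is > -246.091
This sign pattern matches Delta.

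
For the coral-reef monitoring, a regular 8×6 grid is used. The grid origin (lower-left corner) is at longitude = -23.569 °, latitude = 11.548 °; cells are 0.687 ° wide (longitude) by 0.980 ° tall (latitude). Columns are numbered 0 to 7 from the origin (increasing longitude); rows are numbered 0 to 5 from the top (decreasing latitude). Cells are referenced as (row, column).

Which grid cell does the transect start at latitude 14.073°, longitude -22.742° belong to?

Column index: ⌊(-22.742 − -23.569) / 0.687⌋ = ⌊1.204⌋ = 1
Row offset from origin: ⌊(14.073 − 11.548) / 0.980⌋ = ⌊2.577⌋ = 2 → row 3 (counted from top)

(3, 1)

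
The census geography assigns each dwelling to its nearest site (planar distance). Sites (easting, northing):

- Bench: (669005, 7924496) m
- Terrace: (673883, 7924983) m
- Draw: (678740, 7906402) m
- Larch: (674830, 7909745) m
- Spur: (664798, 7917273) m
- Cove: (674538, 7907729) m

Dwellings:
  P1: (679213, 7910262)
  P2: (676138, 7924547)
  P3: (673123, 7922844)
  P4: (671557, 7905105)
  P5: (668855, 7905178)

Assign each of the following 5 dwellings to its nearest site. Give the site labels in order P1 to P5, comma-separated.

Draw, Terrace, Terrace, Cove, Cove

P1 → Draw (d²=15123329.00)
P2 → Terrace (d²=5275121.00)
P3 → Terrace (d²=5152921.00)
P4 → Cove (d²=15771737.00)
P5 → Cove (d²=38804090.00)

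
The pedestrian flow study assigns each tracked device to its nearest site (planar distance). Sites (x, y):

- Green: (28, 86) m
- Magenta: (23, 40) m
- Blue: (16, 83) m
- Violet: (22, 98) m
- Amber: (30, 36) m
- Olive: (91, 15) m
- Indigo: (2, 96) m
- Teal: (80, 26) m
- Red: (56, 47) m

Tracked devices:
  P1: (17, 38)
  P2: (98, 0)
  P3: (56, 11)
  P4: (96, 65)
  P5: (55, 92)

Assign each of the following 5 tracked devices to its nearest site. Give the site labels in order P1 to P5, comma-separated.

Magenta, Olive, Teal, Teal, Green

P1 → Magenta (d²=40.00)
P2 → Olive (d²=274.00)
P3 → Teal (d²=801.00)
P4 → Teal (d²=1777.00)
P5 → Green (d²=765.00)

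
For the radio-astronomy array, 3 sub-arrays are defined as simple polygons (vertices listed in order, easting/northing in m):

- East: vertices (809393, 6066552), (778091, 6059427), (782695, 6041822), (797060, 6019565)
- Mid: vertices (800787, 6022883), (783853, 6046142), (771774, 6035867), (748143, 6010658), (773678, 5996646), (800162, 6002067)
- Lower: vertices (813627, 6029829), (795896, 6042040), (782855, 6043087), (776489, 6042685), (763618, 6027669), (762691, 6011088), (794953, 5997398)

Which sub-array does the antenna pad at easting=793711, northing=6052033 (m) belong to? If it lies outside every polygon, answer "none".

Cast a ray rightward from (793711, 6052033). For each polygon, the edges (by vertex number in listed order) whose endpoints lie on opposite sides of northing = 6052033, where each meets that height, and whether that is right or left of the point:
East: 2–3 at easting≈780024.7 (left), 4–1 at easting≈805582.1 (right) → 1 crossing.
Mid: no edge straddles that height → 0 crossings.
Lower: no edge straddles that height → 0 crossings.
Only East has an odd count, so the point is inside East.

East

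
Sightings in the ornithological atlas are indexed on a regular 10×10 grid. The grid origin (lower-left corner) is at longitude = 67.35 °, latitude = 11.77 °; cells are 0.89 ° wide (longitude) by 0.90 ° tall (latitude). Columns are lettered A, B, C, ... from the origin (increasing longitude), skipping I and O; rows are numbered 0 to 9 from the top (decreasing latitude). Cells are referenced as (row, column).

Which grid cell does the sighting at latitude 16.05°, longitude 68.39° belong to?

(5, B)

Column index: ⌊(68.39 − 67.35) / 0.89⌋ = ⌊1.169⌋ = 1 → column B
Row offset from origin: ⌊(16.05 − 11.77) / 0.90⌋ = ⌊4.756⌋ = 4 → row 5 (counted from top)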